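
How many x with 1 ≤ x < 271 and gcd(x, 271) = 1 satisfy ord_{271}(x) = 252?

φ(271) = 271 − 1 = 270 = 2 · 3^3 · 5.
Since (Z/271Z)^× is cyclic of order 270, the number of elements of order d is φ(d) when d | 270 and 0 otherwise.
Here 270 is not a multiple of 252, so there are no elements of order 252.

0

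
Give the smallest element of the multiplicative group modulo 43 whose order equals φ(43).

3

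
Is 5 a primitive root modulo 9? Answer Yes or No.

Yes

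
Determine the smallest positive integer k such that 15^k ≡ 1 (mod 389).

Since 15 ∈ (Z/389Z)^×, its order divides φ(389) = 389 − 1 = 388 = 2^2 · 97.
Divisors of 388: 1, 2, 4, 97, 194, 388.
Evaluate successive powers at the divisors of 388:
15^1 ≡ 15 (mod 389)
15^2 ≡ 225 (mod 389)
15^4 ≡ 55 (mod 389)
15^97 ≡ 274 (mod 389)
15^194 ≡ 388 (mod 389)
15^388 ≡ 1 (mod 389) ✓
Hence ord(15) = 388.

388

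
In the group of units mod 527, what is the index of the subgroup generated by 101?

48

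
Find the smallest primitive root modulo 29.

φ(29) = 29 − 1 = 28 = 2^2 · 7.
Test candidates g = 2, 3, … against the prime factors q ∈ {2, 7} of φ(29): g is a generator iff g^(28/q) ≢ 1 for every such q.
g = 2: 2^14 ≡ 28; 2^4 ≡ 16 — none is 1, so 2 is a primitive root.
So 2 is the smallest generator of (Z/29Z)^×.

2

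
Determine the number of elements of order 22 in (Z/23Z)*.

10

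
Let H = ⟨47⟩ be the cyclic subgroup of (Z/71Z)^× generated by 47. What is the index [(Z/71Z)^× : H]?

The order of 47 must divide φ(71) = 71 − 1 = 70 = 2 · 5 · 7.
Divisors of 70: 1, 2, 5, 7, 10, 14, 35, 70.
Compute 47^d (mod 71) for the divisors d until we hit 1:
47^1 ≡ 47 (mod 71)
47^2 ≡ 8 (mod 71)
47^5 ≡ 26 (mod 71)
47^7 ≡ 66 (mod 71)
47^10 ≡ 37 (mod 71)
47^14 ≡ 25 (mod 71)
47^35 ≡ 70 (mod 71)
47^70 ≡ 1 (mod 71) ✓
So ord_71(47) = 70, hence |⟨47⟩| = 70.
The index is φ(71) / ord(47) = 70 / 70 = 1.

1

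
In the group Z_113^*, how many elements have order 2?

φ(113) = 113 − 1 = 112 = 2^4 · 7.
(Z/113Z)^× is cyclic (|G| = 112); a cyclic group of order m has exactly φ(d) elements of each order d | m, and none otherwise.
2 | 112, and φ(2) = 2 − 1 = 1.

1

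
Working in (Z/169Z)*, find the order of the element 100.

39

By Lagrange's theorem, ord_169(100) divides φ(169) = φ(13^2) = 13·(13−1) = 156 = 2^2 · 3 · 13.
Divisors of 156: 1, 2, 3, 4, 6, 12, 13, 26, 39, 52, 78, 156.
Check 100^d mod 169 for each divisor in increasing order:
100^1 ≡ 100
100^2 ≡ 29
100^3 ≡ 27
100^4 ≡ 165
100^6 ≡ 53
100^12 ≡ 105
100^13 ≡ 22
100^26 ≡ 146
100^39 ≡ 1
Therefore the multiplicative order of 100 modulo 169 is 39.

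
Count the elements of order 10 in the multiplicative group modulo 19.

φ(19) = 19 − 1 = 18 = 2 · 3^2.
(Z/19Z)^× is cyclic (|G| = 18); a cyclic group of order m has exactly φ(d) elements of each order d | m, and none otherwise.
Since 10 ∤ 18, the count is 0.

0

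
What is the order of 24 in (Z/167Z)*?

83

The order of 24 must divide φ(167) = 167 − 1 = 166 = 2 · 83.
Divisors of 166: 1, 2, 83, 166.
Check 24^d mod 167 for each divisor in increasing order:
24^1 ≡ 24 (mod 167)
24^2 ≡ 75 (mod 167)
24^83 ≡ 1 (mod 167) ✓
The smallest such exponent is 83, so the order of 24 is 83.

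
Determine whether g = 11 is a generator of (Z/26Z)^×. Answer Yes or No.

Yes

φ(26) = φ(2)·φ(13) = 1·12 = 12 = 2^2 · 3.
An element g generates (Z/26Z)^× iff g^(12/q) ≢ 1 (mod 26) for each prime q ∈ {2, 3}.
11^6 ≡ 25 (mod 26)  [q = 2: ≢ 1 ✓]
11^4 ≡ 3 (mod 26)  [q = 3: ≢ 1 ✓]
None equal 1, so ord_26(11) = 12: 11 is a primitive root.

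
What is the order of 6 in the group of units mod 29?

14

Since 6 ∈ (Z/29Z)^×, its order divides φ(29) = 29 − 1 = 28 = 2^2 · 7.
Divisors of 28: 1, 2, 4, 7, 14, 28.
Evaluate successive powers at the divisors of 28:
6^1 ≡ 6
6^2 ≡ 7
6^4 ≡ 20
6^7 ≡ 28
6^14 ≡ 1
So ord_29(6) = 14.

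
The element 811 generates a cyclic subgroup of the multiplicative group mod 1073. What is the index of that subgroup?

56

By Lagrange's theorem, ord_1073(811) divides φ(1073) = φ(29·37) = (29−1)·(37−1) = 28·36 = 1008 = 2^4 · 3^2 · 7.
Divisors of 1008: 1, 2, 3, 4, 6, 7, 8, 9, 12, 14, 16, 18, 21, 24, 28, 36, 42, 48, 56, 63, 72, 84, 112, 126, 144, 168, 252, 336, 504, 1008.
Evaluate successive powers at the divisors of 1008:
811^1 ≡ 811 (mod 1073)
811^2 ≡ 1045 (mod 1073)
811^3 ≡ 898 (mod 1073)
811^4 ≡ 784 (mod 1073)
811^6 ≡ 581 (mod 1073)
811^7 ≡ 144 (mod 1073)
811^8 ≡ 900 (mod 1073)
811^9 ≡ 260 (mod 1073)
811^12 ≡ 639 (mod 1073)
811^14 ≡ 349 (mod 1073)
811^16 ≡ 958 (mod 1073)
811^18 ≡ 1 (mod 1073) ✓
So ord_1073(811) = 18, hence |⟨811⟩| = 18.
[(Z/1073Z)^× : ⟨811⟩] = 1008/18 = 56.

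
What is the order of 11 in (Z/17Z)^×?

The order of 11 must divide φ(17) = 17 − 1 = 16 = 2^4.
Divisors of 16: 1, 2, 4, 8, 16.
Compute 11^d (mod 17) for the divisors d until we hit 1:
11^1 ≡ 11 (mod 17)
11^2 ≡ 2 (mod 17)
11^4 ≡ 4 (mod 17)
11^8 ≡ 16 (mod 17)
11^16 ≡ 1 (mod 17) ✓
So ord_17(11) = 16.

16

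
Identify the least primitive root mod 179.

2

φ(179) = 179 − 1 = 178 = 2 · 89.
g is a primitive root iff g^(178/q) ≢ 1 (mod 179) for each prime q ∈ {2, 89}.
g = 2: 2^89 ≡ 178; 2^2 ≡ 4 — none is 1, so 2 is a primitive root.
The smallest primitive root modulo 179 is 2.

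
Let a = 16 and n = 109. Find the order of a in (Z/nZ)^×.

The order of 16 must divide φ(109) = 109 − 1 = 108 = 2^2 · 3^3.
Divisors of 108: 1, 2, 3, 4, 6, 9, 12, 18, 27, 36, 54, 108.
Test each divisor d:
16^1 ≡ 16 (mod 109)
16^2 ≡ 38 (mod 109)
16^3 ≡ 63 (mod 109)
16^4 ≡ 27 (mod 109)
16^6 ≡ 45 (mod 109)
16^9 ≡ 1 (mod 109) ✓
Hence ord(16) = 9.

9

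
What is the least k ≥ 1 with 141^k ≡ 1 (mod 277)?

By Lagrange's theorem, ord_277(141) divides φ(277) = 277 − 1 = 276 = 2^2 · 3 · 23.
Divisors of 276: 1, 2, 3, 4, 6, 12, 23, 46, 69, 92, 138, 276.
Test each divisor d:
141^1 ≡ 141
141^2 ≡ 214
141^3 ≡ 258
141^4 ≡ 91
141^6 ≡ 84
141^12 ≡ 131
141^23 ≡ 161
141^46 ≡ 160
141^69 ≡ 276
141^92 ≡ 116
141^138 ≡ 1
So ord_277(141) = 138.

138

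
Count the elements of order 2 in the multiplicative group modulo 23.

1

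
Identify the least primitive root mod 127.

3

φ(127) = 127 − 1 = 126 = 2 · 3^2 · 7.
Test candidates g = 2, 3, … against the prime factors q ∈ {2, 3, 7} of φ(127): g is a generator iff g^(126/q) ≢ 1 for every such q.
g = 2: 2^63 ≡ 1 — hits 1, so not a primitive root.
g = 3: 3^63 ≡ 126; 3^42 ≡ 107; 3^18 ≡ 4 — none is 1, so 3 is a primitive root.
So 3 is the smallest generator of (Z/127Z)^×.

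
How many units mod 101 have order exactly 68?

0

φ(101) = 101 − 1 = 100 = 2^2 · 5^2.
Since (Z/101Z)^× is cyclic of order 100, the number of elements of order d is φ(d) when d | 100 and 0 otherwise.
Here 100 is not a multiple of 68, so there are no elements of order 68.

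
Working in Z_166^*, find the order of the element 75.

Since 75 ∈ (Z/166Z)^×, its order divides φ(166) = φ(2)·φ(83) = 1·82 = 82 = 2 · 41.
Divisors of 82: 1, 2, 41, 82.
Evaluate successive powers at the divisors of 82:
75^1 ≡ 75 (mod 166)
75^2 ≡ 147 (mod 166)
75^41 ≡ 1 (mod 166) ✓
Therefore the multiplicative order of 75 modulo 166 is 41.

41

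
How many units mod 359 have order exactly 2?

1

φ(359) = 359 − 1 = 358 = 2 · 179.
(Z/359Z)^× is cyclic (|G| = 358); a cyclic group of order m has exactly φ(d) elements of each order d | m, and none otherwise.
2 | 358, and φ(2) = 2 − 1 = 1.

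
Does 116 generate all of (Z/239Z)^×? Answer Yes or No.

φ(239) = 239 − 1 = 238 = 2 · 7 · 17.
It suffices to check that the order of 116 is not a proper divisor of 238: compute 116^(238/q) for q ∈ {2, 7, 17}.
116^119 ≡ 1 (mod 239)  [q = 2: ≡ 1 ✗]
116^34 ≡ 100 (mod 239)  [q = 7: ≢ 1 ✓]
116^14 ≡ 36 (mod 239)  [q = 17: ≢ 1 ✓]
Since 116^119 ≡ 1, the order of 116 divides 119 < 238, so 116 is not a primitive root.

No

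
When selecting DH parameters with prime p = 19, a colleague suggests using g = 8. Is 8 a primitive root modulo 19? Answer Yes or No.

φ(19) = 19 − 1 = 18 = 2 · 3^2.
Test 8^(18/q) mod 19 for each prime factor q of 18:
8^9 ≡ 18 (mod 19)  [q = 2: ≢ 1 ✓]
8^6 ≡ 1 (mod 19)  [q = 3: ≡ 1 ✗]
8^6 ≡ 1 shows ord(8) | 6, strictly less than φ(19); not a primitive root.

No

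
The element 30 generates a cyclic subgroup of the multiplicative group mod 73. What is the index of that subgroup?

3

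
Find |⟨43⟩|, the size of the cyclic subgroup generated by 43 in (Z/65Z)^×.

Since 43 ∈ (Z/65Z)^×, its order divides φ(65) = φ(5·13) = (5−1)·(13−1) = 4·12 = 48 = 2^4 · 3.
Divisors of 48: 1, 2, 3, 4, 6, 8, 12, 16, 24, 48.
Test each divisor d:
43^1 ≡ 43 (mod 65)
43^2 ≡ 29 (mod 65)
43^3 ≡ 12 (mod 65)
43^4 ≡ 61 (mod 65)
43^6 ≡ 14 (mod 65)
43^8 ≡ 16 (mod 65)
43^12 ≡ 1 (mod 65) ✓
The smallest such exponent is 12, so the order of 43 is 12.

12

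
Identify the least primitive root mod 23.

5

φ(23) = 23 − 1 = 22 = 2 · 11.
g is a primitive root iff g^(22/q) ≢ 1 (mod 23) for each prime q ∈ {2, 11}.
g = 2: 2^11 ≡ 1 — hits 1, so not a primitive root.
g = 3: 3^11 ≡ 1 — hits 1, so not a primitive root.
g = 4: 4^11 ≡ 1 — hits 1, so not a primitive root.
g = 5: 5^11 ≡ 22; 5^2 ≡ 2 — none is 1, so 5 is a primitive root.
Hence the least primitive root of 23 is 5.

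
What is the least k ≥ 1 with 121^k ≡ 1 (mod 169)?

78

ord(121) | φ(169) = φ(13^2) = 13·(13−1) = 156 = 2^2 · 3 · 13.
Divisors of 156: 1, 2, 3, 4, 6, 12, 13, 26, 39, 52, 78, 156.
Compute 121^d (mod 169) for the divisors d until we hit 1:
121^1 ≡ 121
121^2 ≡ 107
121^3 ≡ 103
121^4 ≡ 126
121^6 ≡ 131
121^12 ≡ 92
121^13 ≡ 147
121^26 ≡ 146
121^39 ≡ 168
121^52 ≡ 22
121^78 ≡ 1
The smallest such exponent is 78, so the order of 121 is 78.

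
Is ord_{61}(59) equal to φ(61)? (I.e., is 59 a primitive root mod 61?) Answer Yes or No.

Yes

φ(61) = 61 − 1 = 60 = 2^2 · 3 · 5.
An element g generates (Z/61Z)^× iff g^(60/q) ≢ 1 (mod 61) for each prime q ∈ {2, 3, 5}.
59^30 ≡ 60 (mod 61)  [q = 2: ≢ 1 ✓]
59^20 ≡ 47 (mod 61)  [q = 3: ≢ 1 ✓]
59^12 ≡ 9 (mod 61)  [q = 5: ≢ 1 ✓]
None equal 1, so ord_61(59) = 60: 59 is a primitive root.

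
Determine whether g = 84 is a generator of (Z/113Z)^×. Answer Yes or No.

φ(113) = 113 − 1 = 112 = 2^4 · 7.
Test 84^(112/q) mod 113 for each prime factor q of 112:
84^56 ≡ 112 (mod 113)  [q = 2: ≢ 1 ✓]
84^16 ≡ 109 (mod 113)  [q = 7: ≢ 1 ✓]
Every test exponent gives a nontrivial residue, hence 84 generates the full group.

Yes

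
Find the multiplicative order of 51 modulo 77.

30

By Lagrange's theorem, ord_77(51) divides φ(77) = φ(7·11) = (7−1)·(11−1) = 6·10 = 60 = 2^2 · 3 · 5.
Divisors of 60: 1, 2, 3, 4, 5, 6, 10, 12, 15, 20, 30, 60.
Evaluate successive powers at the divisors of 60:
51^1 ≡ 51
51^2 ≡ 60
51^3 ≡ 57
51^4 ≡ 58
51^5 ≡ 32
51^6 ≡ 15
51^10 ≡ 23
51^12 ≡ 71
51^15 ≡ 43
51^20 ≡ 67
51^30 ≡ 1
Hence ord(51) = 30.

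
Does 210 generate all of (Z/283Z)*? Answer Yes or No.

Yes

φ(283) = 283 − 1 = 282 = 2 · 3 · 47.
It suffices to check that the order of 210 is not a proper divisor of 282: compute 210^(282/q) for q ∈ {2, 3, 47}.
210^141 ≡ 282 (mod 283)  [q = 2: ≢ 1 ✓]
210^94 ≡ 44 (mod 283)  [q = 3: ≢ 1 ✓]
210^6 ≡ 61 (mod 283)  [q = 47: ≢ 1 ✓]
Every test exponent gives a nontrivial residue, hence 210 generates the full group.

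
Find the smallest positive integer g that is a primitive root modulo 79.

3

φ(79) = 79 − 1 = 78 = 2 · 3 · 13.
g is a primitive root iff g^(78/q) ≢ 1 (mod 79) for each prime q ∈ {2, 3, 13}.
g = 2: 2^39 ≡ 1 — hits 1, so not a primitive root.
g = 3: 3^39 ≡ 78; 3^26 ≡ 23; 3^6 ≡ 18 — none is 1, so 3 is a primitive root.
The smallest primitive root modulo 79 is 3.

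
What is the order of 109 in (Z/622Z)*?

155

Since 109 ∈ (Z/622Z)^×, its order divides φ(622) = φ(2)·φ(311) = 1·310 = 310 = 2 · 5 · 31.
Divisors of 310: 1, 2, 5, 10, 31, 62, 155, 310.
Evaluate successive powers at the divisors of 310:
109^1 ≡ 109 (mod 622)
109^2 ≡ 63 (mod 622)
109^5 ≡ 331 (mod 622)
109^10 ≡ 89 (mod 622)
109^31 ≡ 363 (mod 622)
109^62 ≡ 527 (mod 622)
109^155 ≡ 1 (mod 622) ✓
So ord_622(109) = 155.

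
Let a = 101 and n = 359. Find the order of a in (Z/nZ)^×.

179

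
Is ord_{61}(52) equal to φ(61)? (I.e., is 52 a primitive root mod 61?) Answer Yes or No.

No

φ(61) = 61 − 1 = 60 = 2^2 · 3 · 5.
52 is a primitive root mod 61 iff 52^(φ(61)/q) ≢ 1 for every prime q | φ(61), i.e. q ∈ {2, 3, 5}.
52^30 ≡ 1 (mod 61)  [q = 2: ≡ 1 ✗]
52^20 ≡ 1 (mod 61)  [q = 3: ≡ 1 ✗]
52^12 ≡ 20 (mod 61)  [q = 5: ≢ 1 ✓]
The check at q = 2 fails, so 52 generates a proper subgroup.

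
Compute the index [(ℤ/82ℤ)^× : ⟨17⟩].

1

The order of 17 must divide φ(82) = φ(2)·φ(41) = 1·40 = 40 = 2^3 · 5.
Divisors of 40: 1, 2, 4, 5, 8, 10, 20, 40.
Test each divisor d:
17^1 ≡ 17 (mod 82)
17^2 ≡ 43 (mod 82)
17^4 ≡ 45 (mod 82)
17^5 ≡ 27 (mod 82)
17^8 ≡ 57 (mod 82)
17^10 ≡ 73 (mod 82)
17^20 ≡ 81 (mod 82)
17^40 ≡ 1 (mod 82) ✓
The order of 17 is 40, so the subgroup it generates has 40 elements.
The index is φ(82) / ord(17) = 40 / 40 = 1.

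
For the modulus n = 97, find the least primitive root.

5

φ(97) = 97 − 1 = 96 = 2^5 · 3.
Test candidates g = 2, 3, … against the prime factors q ∈ {2, 3} of φ(97): g is a generator iff g^(96/q) ≢ 1 for every such q.
g = 2: 2^48 ≡ 1 — hits 1, so not a primitive root.
g = 3: 3^48 ≡ 1 — hits 1, so not a primitive root.
g = 4: 4^48 ≡ 1 — hits 1, so not a primitive root.
g = 5: 5^48 ≡ 96; 5^32 ≡ 35 — none is 1, so 5 is a primitive root.
So 5 is the smallest generator of (Z/97Z)^×.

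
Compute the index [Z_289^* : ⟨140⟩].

4

ord(140) | φ(289) = φ(17^2) = 17·(17−1) = 272 = 2^4 · 17.
Divisors of 272: 1, 2, 4, 8, 16, 17, 34, 68, 136, 272.
Check 140^d mod 289 for each divisor in increasing order:
140^1 ≡ 140 (mod 289)
140^2 ≡ 237 (mod 289)
140^4 ≡ 103 (mod 289)
140^8 ≡ 205 (mod 289)
140^16 ≡ 120 (mod 289)
140^17 ≡ 38 (mod 289)
140^34 ≡ 288 (mod 289)
140^68 ≡ 1 (mod 289) ✓
The order of 140 is 68, so the subgroup it generates has 68 elements.
[(Z/289Z)^× : ⟨140⟩] = 272/68 = 4.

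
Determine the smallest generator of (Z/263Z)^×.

φ(263) = 263 − 1 = 262 = 2 · 131.
Test candidates g = 2, 3, … against the prime factors q ∈ {2, 131} of φ(263): g is a generator iff g^(262/q) ≢ 1 for every such q.
g = 2: 2^131 ≡ 1 — hits 1, so not a primitive root.
g = 3: 3^131 ≡ 1 — hits 1, so not a primitive root.
g = 4: 4^131 ≡ 1 — hits 1, so not a primitive root.
g = 5: 5^131 ≡ 262; 5^2 ≡ 25 — none is 1, so 5 is a primitive root.
Hence the least primitive root of 263 is 5.

5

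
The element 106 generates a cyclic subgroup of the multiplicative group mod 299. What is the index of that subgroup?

2

The order of 106 must divide φ(299) = φ(13·23) = (13−1)·(23−1) = 12·22 = 264 = 2^3 · 3 · 11.
Divisors of 264: 1, 2, 3, 4, 6, 8, 11, 12, 22, 24, 33, 44, 66, 88, 132, 264.
Test each divisor d:
106^1 ≡ 106 (mod 299)
106^2 ≡ 173 (mod 299)
106^3 ≡ 99 (mod 299)
106^4 ≡ 29 (mod 299)
106^6 ≡ 233 (mod 299)
106^8 ≡ 243 (mod 299)
106^11 ≡ 137 (mod 299)
106^12 ≡ 170 (mod 299)
106^22 ≡ 231 (mod 299)
106^24 ≡ 196 (mod 299)
106^33 ≡ 252 (mod 299)
106^44 ≡ 139 (mod 299)
106^66 ≡ 116 (mod 299)
106^88 ≡ 185 (mod 299)
106^132 ≡ 1 (mod 299) ✓
So ord_299(106) = 132, hence |⟨106⟩| = 132.
Index = |(Z/299Z)^×| / |⟨106⟩| = 264 / 132 = 2.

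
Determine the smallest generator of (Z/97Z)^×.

φ(97) = 97 − 1 = 96 = 2^5 · 3.
g is a primitive root iff g^(96/q) ≢ 1 (mod 97) for each prime q ∈ {2, 3}.
g = 2: 2^48 ≡ 1 — hits 1, so not a primitive root.
g = 3: 3^48 ≡ 1 — hits 1, so not a primitive root.
g = 4: 4^48 ≡ 1 — hits 1, so not a primitive root.
g = 5: 5^48 ≡ 96; 5^32 ≡ 35 — none is 1, so 5 is a primitive root.
Hence the least primitive root of 97 is 5.

5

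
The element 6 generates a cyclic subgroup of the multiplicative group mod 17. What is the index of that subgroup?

1

The order of 6 must divide φ(17) = 17 − 1 = 16 = 2^4.
Divisors of 16: 1, 2, 4, 8, 16.
Compute 6^d (mod 17) for the divisors d until we hit 1:
6^1 ≡ 6 (mod 17)
6^2 ≡ 2 (mod 17)
6^4 ≡ 4 (mod 17)
6^8 ≡ 16 (mod 17)
6^16 ≡ 1 (mod 17) ✓
The order of 6 is 16, so the subgroup it generates has 16 elements.
The index is φ(17) / ord(6) = 16 / 16 = 1.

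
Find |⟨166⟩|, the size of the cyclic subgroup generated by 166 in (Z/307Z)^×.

Since 166 ∈ (Z/307Z)^×, its order divides φ(307) = 307 − 1 = 306 = 2 · 3^2 · 17.
Divisors of 306: 1, 2, 3, 6, 9, 17, 18, 34, 51, 102, 153, 306.
Check 166^d mod 307 for each divisor in increasing order:
166^1 ≡ 166
166^2 ≡ 233
166^3 ≡ 303
166^6 ≡ 16
166^9 ≡ 243
166^17 ≡ 254
166^18 ≡ 105
166^34 ≡ 46
166^51 ≡ 18
166^102 ≡ 17
166^153 ≡ 306
166^306 ≡ 1
The smallest such exponent is 306, so the order of 166 is 306.

306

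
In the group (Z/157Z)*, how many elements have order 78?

φ(157) = 157 − 1 = 156 = 2^2 · 3 · 13.
(Z/157Z)^× is cyclic (|G| = 156); a cyclic group of order m has exactly φ(d) elements of each order d | m, and none otherwise.
78 = 2 · 3 · 13 divides 156, and φ(78) = 24.

24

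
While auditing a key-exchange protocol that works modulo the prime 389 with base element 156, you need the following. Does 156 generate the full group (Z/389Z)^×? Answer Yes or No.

Yes

φ(389) = 389 − 1 = 388 = 2^2 · 97.
An element g generates (Z/389Z)^× iff g^(388/q) ≢ 1 (mod 389) for each prime q ∈ {2, 97}.
156^194 ≡ 388 (mod 389)  [q = 2: ≢ 1 ✓]
156^4 ≡ 66 (mod 389)  [q = 97: ≢ 1 ✓]
None equal 1, so ord_389(156) = 388: 156 is a primitive root.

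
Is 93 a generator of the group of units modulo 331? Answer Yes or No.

Yes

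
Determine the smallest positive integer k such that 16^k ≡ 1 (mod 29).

7

The order of 16 must divide φ(29) = 29 − 1 = 28 = 2^2 · 7.
Divisors of 28: 1, 2, 4, 7, 14, 28.
Test each divisor d:
16^1 ≡ 16
16^2 ≡ 24
16^4 ≡ 25
16^7 ≡ 1
The smallest such exponent is 7, so the order of 16 is 7.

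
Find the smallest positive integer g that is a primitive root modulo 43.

φ(43) = 43 − 1 = 42 = 2 · 3 · 7.
Test candidates g = 2, 3, … against the prime factors q ∈ {2, 3, 7} of φ(43): g is a generator iff g^(42/q) ≢ 1 for every such q.
g = 2: 2^21 ≡ 42; 2^14 ≡ 1 — hits 1, so not a primitive root.
g = 3: 3^21 ≡ 42; 3^14 ≡ 36; 3^6 ≡ 41 — none is 1, so 3 is a primitive root.
The smallest primitive root modulo 43 is 3.

3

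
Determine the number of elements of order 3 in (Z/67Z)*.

2

φ(67) = 67 − 1 = 66 = 2 · 3 · 11.
(Z/67Z)^× is cyclic (|G| = 66); a cyclic group of order m has exactly φ(d) elements of each order d | m, and none otherwise.
3 | 66, and φ(3) = 3 − 1 = 2.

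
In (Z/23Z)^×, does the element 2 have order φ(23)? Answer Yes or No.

φ(23) = 23 − 1 = 22 = 2 · 11.
It suffices to check that the order of 2 is not a proper divisor of 22: compute 2^(22/q) for q ∈ {2, 11}.
2^11 ≡ 1 (mod 23)  [q = 2: ≡ 1 ✗]
2^2 ≡ 4 (mod 23)  [q = 11: ≢ 1 ✓]
Since 2^11 ≡ 1, the order of 2 divides 11 < 22, so 2 is not a primitive root.

No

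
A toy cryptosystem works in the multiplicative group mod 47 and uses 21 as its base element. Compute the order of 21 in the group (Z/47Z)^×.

By Lagrange's theorem, ord_47(21) divides φ(47) = 47 − 1 = 46 = 2 · 23.
Divisors of 46: 1, 2, 23, 46.
Check 21^d mod 47 for each divisor in increasing order:
21^1 ≡ 21 (mod 47)
21^2 ≡ 18 (mod 47)
21^23 ≡ 1 (mod 47) ✓
So ord_47(21) = 23.

23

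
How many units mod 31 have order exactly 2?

φ(31) = 31 − 1 = 30 = 2 · 3 · 5.
In a cyclic group of order 30, there are φ(d) elements of order d for each divisor d of 30, and zero for non-divisors.
2 | 30, and φ(2) = 2 − 1 = 1.

1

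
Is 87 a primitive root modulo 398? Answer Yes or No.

φ(398) = φ(2)·φ(199) = 1·198 = 198 = 2 · 3^2 · 11.
Test 87^(198/q) mod 398 for each prime factor q of 198:
87^99 ≡ 397 (mod 398)  [q = 2: ≢ 1 ✓]
87^66 ≡ 291 (mod 398)  [q = 3: ≢ 1 ✓]
87^18 ≡ 387 (mod 398)  [q = 11: ≢ 1 ✓]
Every test exponent gives a nontrivial residue, hence 87 generates the full group.

Yes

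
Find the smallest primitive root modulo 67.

φ(67) = 67 − 1 = 66 = 2 · 3 · 11.
Test candidates g = 2, 3, … against the prime factors q ∈ {2, 3, 11} of φ(67): g is a generator iff g^(66/q) ≢ 1 for every such q.
g = 2: 2^33 ≡ 66; 2^22 ≡ 37; 2^6 ≡ 64 — none is 1, so 2 is a primitive root.
Hence the least primitive root of 67 is 2.

2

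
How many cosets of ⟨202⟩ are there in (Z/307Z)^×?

9

ord(202) | φ(307) = 307 − 1 = 306 = 2 · 3^2 · 17.
Divisors of 306: 1, 2, 3, 6, 9, 17, 18, 34, 51, 102, 153, 306.
Test each divisor d:
202^1 ≡ 202 (mod 307)
202^2 ≡ 280 (mod 307)
202^3 ≡ 72 (mod 307)
202^6 ≡ 272 (mod 307)
202^9 ≡ 243 (mod 307)
202^17 ≡ 306 (mod 307)
202^18 ≡ 105 (mod 307)
202^34 ≡ 1 (mod 307) ✓
Thus |⟨202⟩| = ord(202) = 34.
The index is φ(307) / ord(202) = 306 / 34 = 9.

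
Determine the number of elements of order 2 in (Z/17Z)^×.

1

φ(17) = 17 − 1 = 16 = 2^4.
In a cyclic group of order 16, there are φ(d) elements of order d for each divisor d of 16, and zero for non-divisors.
2 | 16, and φ(2) = 2 − 1 = 1.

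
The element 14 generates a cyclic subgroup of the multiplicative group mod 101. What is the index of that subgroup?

10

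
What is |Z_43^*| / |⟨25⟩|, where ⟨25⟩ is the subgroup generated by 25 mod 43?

2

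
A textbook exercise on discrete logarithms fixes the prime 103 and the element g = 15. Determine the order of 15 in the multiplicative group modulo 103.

51

Since 15 ∈ (Z/103Z)^×, its order divides φ(103) = 103 − 1 = 102 = 2 · 3 · 17.
Divisors of 102: 1, 2, 3, 6, 17, 34, 51, 102.
Test each divisor d:
15^1 ≡ 15 (mod 103)
15^2 ≡ 19 (mod 103)
15^3 ≡ 79 (mod 103)
15^6 ≡ 61 (mod 103)
15^17 ≡ 46 (mod 103)
15^34 ≡ 56 (mod 103)
15^51 ≡ 1 (mod 103) ✓
So ord_103(15) = 51.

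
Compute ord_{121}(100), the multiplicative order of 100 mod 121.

11

Since 100 ∈ (Z/121Z)^×, its order divides φ(121) = φ(11^2) = 11·(11−1) = 110 = 2 · 5 · 11.
Divisors of 110: 1, 2, 5, 10, 11, 22, 55, 110.
Compute 100^d (mod 121) for the divisors d until we hit 1:
100^1 ≡ 100 (mod 121)
100^2 ≡ 78 (mod 121)
100^5 ≡ 12 (mod 121)
100^10 ≡ 23 (mod 121)
100^11 ≡ 1 (mod 121) ✓
Therefore the multiplicative order of 100 modulo 121 is 11.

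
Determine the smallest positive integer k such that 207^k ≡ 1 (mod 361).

171

The order of 207 must divide φ(361) = φ(19^2) = 19·(19−1) = 342 = 2 · 3^2 · 19.
Divisors of 342: 1, 2, 3, 6, 9, 18, 19, 38, 57, 114, 171, 342.
Evaluate successive powers at the divisors of 342:
207^1 ≡ 207
207^2 ≡ 251
207^3 ≡ 334
207^6 ≡ 7
207^9 ≡ 172
207^18 ≡ 343
207^19 ≡ 245
207^38 ≡ 99
207^57 ≡ 68
207^114 ≡ 292
207^171 ≡ 1
Therefore the multiplicative order of 207 modulo 361 is 171.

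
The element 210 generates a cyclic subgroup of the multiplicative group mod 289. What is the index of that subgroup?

Since 210 ∈ (Z/289Z)^×, its order divides φ(289) = φ(17^2) = 17·(17−1) = 272 = 2^4 · 17.
Divisors of 272: 1, 2, 4, 8, 16, 17, 34, 68, 136, 272.
Compute 210^d (mod 289) for the divisors d until we hit 1:
210^1 ≡ 210
210^2 ≡ 172
210^4 ≡ 106
210^8 ≡ 254
210^16 ≡ 69
210^17 ≡ 40
210^34 ≡ 155
210^68 ≡ 38
210^136 ≡ 288
210^272 ≡ 1
So ord_289(210) = 272, hence |⟨210⟩| = 272.
[(Z/289Z)^× : ⟨210⟩] = 272/272 = 1.

1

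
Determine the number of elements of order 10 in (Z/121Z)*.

φ(121) = φ(11^2) = 11·(11−1) = 110 = 2 · 5 · 11.
In a cyclic group of order 110, there are φ(d) elements of order d for each divisor d of 110, and zero for non-divisors.
10 = 2 · 5 divides 110, and φ(10) = 4.

4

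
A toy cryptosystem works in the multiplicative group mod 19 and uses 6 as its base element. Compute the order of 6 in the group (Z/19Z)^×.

9

Since 6 ∈ (Z/19Z)^×, its order divides φ(19) = 19 − 1 = 18 = 2 · 3^2.
Divisors of 18: 1, 2, 3, 6, 9, 18.
Evaluate successive powers at the divisors of 18:
6^1 ≡ 6 (mod 19)
6^2 ≡ 17 (mod 19)
6^3 ≡ 7 (mod 19)
6^6 ≡ 11 (mod 19)
6^9 ≡ 1 (mod 19) ✓
The smallest such exponent is 9, so the order of 6 is 9.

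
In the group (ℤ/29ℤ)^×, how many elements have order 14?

6

φ(29) = 29 − 1 = 28 = 2^2 · 7.
Since (Z/29Z)^× is cyclic of order 28, the number of elements of order d is φ(d) when d | 28 and 0 otherwise.
14 = 2 · 7 divides 28, and φ(14) = 6.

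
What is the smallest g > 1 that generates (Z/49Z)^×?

φ(49) = φ(7^2) = 7·(7−1) = 42 = 2 · 3 · 7.
Test candidates g = 2, 3, … against the prime factors q ∈ {2, 3, 7} of φ(49): g is a generator iff g^(42/q) ≢ 1 for every such q.
g = 2: 2^21 ≡ 1 — hits 1, so not a primitive root.
g = 3: 3^21 ≡ 48; 3^14 ≡ 30; 3^6 ≡ 43 — none is 1, so 3 is a primitive root.
So 3 is the smallest generator of (Z/49Z)^×.

3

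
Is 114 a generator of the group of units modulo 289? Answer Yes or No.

φ(289) = φ(17^2) = 17·(17−1) = 272 = 2^4 · 17.
It suffices to check that the order of 114 is not a proper divisor of 272: compute 114^(272/q) for q ∈ {2, 17}.
114^136 ≡ 288 (mod 289)  [q = 2: ≢ 1 ✓]
114^16 ≡ 171 (mod 289)  [q = 17: ≢ 1 ✓]
Every test exponent gives a nontrivial residue, hence 114 generates the full group.

Yes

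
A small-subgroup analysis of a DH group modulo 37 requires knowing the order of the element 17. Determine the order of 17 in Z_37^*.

The order of 17 must divide φ(37) = 37 − 1 = 36 = 2^2 · 3^2.
Divisors of 36: 1, 2, 3, 4, 6, 9, 12, 18, 36.
Check 17^d mod 37 for each divisor in increasing order:
17^1 ≡ 17 (mod 37)
17^2 ≡ 30 (mod 37)
17^3 ≡ 29 (mod 37)
17^4 ≡ 12 (mod 37)
17^6 ≡ 27 (mod 37)
17^9 ≡ 6 (mod 37)
17^12 ≡ 26 (mod 37)
17^18 ≡ 36 (mod 37)
17^36 ≡ 1 (mod 37) ✓
Therefore the multiplicative order of 17 modulo 37 is 36.

36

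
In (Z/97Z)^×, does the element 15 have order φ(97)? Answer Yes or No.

Yes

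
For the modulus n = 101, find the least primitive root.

φ(101) = 101 − 1 = 100 = 2^2 · 5^2.
Test candidates g = 2, 3, … against the prime factors q ∈ {2, 5} of φ(101): g is a generator iff g^(100/q) ≢ 1 for every such q.
g = 2: 2^50 ≡ 100; 2^20 ≡ 95 — none is 1, so 2 is a primitive root.
Hence the least primitive root of 101 is 2.

2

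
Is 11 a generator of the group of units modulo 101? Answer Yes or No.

Yes

φ(101) = 101 − 1 = 100 = 2^2 · 5^2.
It suffices to check that the order of 11 is not a proper divisor of 100: compute 11^(100/q) for q ∈ {2, 5}.
11^50 ≡ 100 (mod 101)  [q = 2: ≢ 1 ✓]
11^20 ≡ 87 (mod 101)  [q = 5: ≢ 1 ✓]
Every test exponent gives a nontrivial residue, hence 11 generates the full group.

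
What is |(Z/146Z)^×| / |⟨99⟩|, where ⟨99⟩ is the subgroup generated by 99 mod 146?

ord(99) | φ(146) = φ(2)·φ(73) = 1·72 = 72 = 2^3 · 3^2.
Divisors of 72: 1, 2, 3, 4, 6, 8, 9, 12, 18, 24, 36, 72.
Evaluate successive powers at the divisors of 72:
99^1 ≡ 99 (mod 146)
99^2 ≡ 19 (mod 146)
99^3 ≡ 129 (mod 146)
99^4 ≡ 69 (mod 146)
99^6 ≡ 143 (mod 146)
99^8 ≡ 89 (mod 146)
99^9 ≡ 51 (mod 146)
99^12 ≡ 9 (mod 146)
99^18 ≡ 119 (mod 146)
99^24 ≡ 81 (mod 146)
99^36 ≡ 145 (mod 146)
99^72 ≡ 1 (mod 146) ✓
So ord_146(99) = 72, hence |⟨99⟩| = 72.
The index is φ(146) / ord(99) = 72 / 72 = 1.

1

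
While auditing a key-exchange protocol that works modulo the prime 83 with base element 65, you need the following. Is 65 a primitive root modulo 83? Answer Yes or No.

φ(83) = 83 − 1 = 82 = 2 · 41.
Test 65^(82/q) mod 83 for each prime factor q of 82:
65^41 ≡ 1 (mod 83)  [q = 2: ≡ 1 ✗]
65^2 ≡ 75 (mod 83)  [q = 41: ≢ 1 ✓]
Since 65^41 ≡ 1, the order of 65 divides 41 < 82, so 65 is not a primitive root.

No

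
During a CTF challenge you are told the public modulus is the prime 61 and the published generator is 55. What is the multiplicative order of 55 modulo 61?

By Lagrange's theorem, ord_61(55) divides φ(61) = 61 − 1 = 60 = 2^2 · 3 · 5.
Divisors of 60: 1, 2, 3, 4, 5, 6, 10, 12, 15, 20, 30, 60.
Test each divisor d:
55^1 ≡ 55
55^2 ≡ 36
55^3 ≡ 28
55^4 ≡ 15
55^5 ≡ 32
55^6 ≡ 52
55^10 ≡ 48
55^12 ≡ 20
55^15 ≡ 11
55^20 ≡ 47
55^30 ≡ 60
55^60 ≡ 1
Hence ord(55) = 60.

60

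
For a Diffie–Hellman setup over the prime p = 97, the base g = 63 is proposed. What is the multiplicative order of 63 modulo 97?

32

The order of 63 must divide φ(97) = 97 − 1 = 96 = 2^5 · 3.
Divisors of 96: 1, 2, 3, 4, 6, 8, 12, 16, 24, 32, 48, 96.
Test each divisor d:
63^1 ≡ 63
63^2 ≡ 89
63^3 ≡ 78
63^4 ≡ 64
63^6 ≡ 70
63^8 ≡ 22
63^12 ≡ 50
63^16 ≡ 96
63^24 ≡ 75
63^32 ≡ 1
The smallest such exponent is 32, so the order of 63 is 32.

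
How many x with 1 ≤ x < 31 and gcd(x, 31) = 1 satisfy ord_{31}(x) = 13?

0

φ(31) = 31 − 1 = 30 = 2 · 3 · 5.
In a cyclic group of order 30, there are φ(d) elements of order d for each divisor d of 30, and zero for non-divisors.
Here 30 is not a multiple of 13, so there are no elements of order 13.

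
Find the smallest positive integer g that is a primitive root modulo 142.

7

φ(142) = φ(2)·φ(71) = 1·70 = 70 = 2 · 5 · 7.
g is a primitive root iff g^(70/q) ≢ 1 (mod 142) for each prime q ∈ {2, 5, 7}.
g = 2: gcd(2, 142) = 2 > 1, not a unit — skip.
g = 3: 3^35 ≡ 1 — hits 1, so not a primitive root.
g = 4: gcd(4, 142) = 2 > 1, not a unit — skip.
g = 5: 5^35 ≡ 1 — hits 1, so not a primitive root.
g = 6: gcd(6, 142) = 2 > 1, not a unit — skip.
g = 7: 7^35 ≡ 141; 7^14 ≡ 125; 7^10 ≡ 45 — none is 1, so 7 is a primitive root.
So 7 is the smallest generator of (Z/142Z)^×.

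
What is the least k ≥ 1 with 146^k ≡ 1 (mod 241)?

240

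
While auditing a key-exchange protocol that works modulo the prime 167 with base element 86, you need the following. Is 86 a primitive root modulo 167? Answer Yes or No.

Yes

φ(167) = 167 − 1 = 166 = 2 · 83.
It suffices to check that the order of 86 is not a proper divisor of 166: compute 86^(166/q) for q ∈ {2, 83}.
86^83 ≡ 166 (mod 167)  [q = 2: ≢ 1 ✓]
86^2 ≡ 48 (mod 167)  [q = 83: ≢ 1 ✓]
All checks pass, so 86 has order 166 and is a primitive root modulo 167.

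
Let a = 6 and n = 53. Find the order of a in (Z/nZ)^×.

26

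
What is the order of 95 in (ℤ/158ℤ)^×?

39

ord(95) | φ(158) = φ(2)·φ(79) = 1·78 = 78 = 2 · 3 · 13.
Divisors of 78: 1, 2, 3, 6, 13, 26, 39, 78.
Test each divisor d:
95^1 ≡ 95
95^2 ≡ 19
95^3 ≡ 67
95^6 ≡ 65
95^13 ≡ 55
95^26 ≡ 23
95^39 ≡ 1
So ord_158(95) = 39.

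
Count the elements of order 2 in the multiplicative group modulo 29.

1

φ(29) = 29 − 1 = 28 = 2^2 · 7.
(Z/29Z)^× is cyclic (|G| = 28); a cyclic group of order m has exactly φ(d) elements of each order d | m, and none otherwise.
2 | 28, and φ(2) = 2 − 1 = 1.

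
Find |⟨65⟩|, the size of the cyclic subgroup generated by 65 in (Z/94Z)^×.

23

Since 65 ∈ (Z/94Z)^×, its order divides φ(94) = φ(2)·φ(47) = 1·46 = 46 = 2 · 23.
Divisors of 46: 1, 2, 23, 46.
Compute 65^d (mod 94) for the divisors d until we hit 1:
65^1 ≡ 65 (mod 94)
65^2 ≡ 89 (mod 94)
65^23 ≡ 1 (mod 94) ✓
So ord_94(65) = 23.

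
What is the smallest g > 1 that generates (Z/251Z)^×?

φ(251) = 251 − 1 = 250 = 2 · 5^3.
Test candidates g = 2, 3, … against the prime factors q ∈ {2, 5} of φ(251): g is a generator iff g^(250/q) ≢ 1 for every such q.
g = 2: 2^125 ≡ 250; 2^50 ≡ 1 — hits 1, so not a primitive root.
g = 3: 3^125 ≡ 1 — hits 1, so not a primitive root.
g = 4: 4^125 ≡ 1 — hits 1, so not a primitive root.
g = 5: 5^125 ≡ 1 — hits 1, so not a primitive root.
g = 6: 6^125 ≡ 250; 6^50 ≡ 219 — none is 1, so 6 is a primitive root.
Hence the least primitive root of 251 is 6.

6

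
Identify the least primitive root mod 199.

3

φ(199) = 199 − 1 = 198 = 2 · 3^2 · 11.
g is a primitive root iff g^(198/q) ≢ 1 (mod 199) for each prime q ∈ {2, 3, 11}.
g = 2: 2^99 ≡ 1 — hits 1, so not a primitive root.
g = 3: 3^99 ≡ 198; 3^66 ≡ 106; 3^18 ≡ 125 — none is 1, so 3 is a primitive root.
Hence the least primitive root of 199 is 3.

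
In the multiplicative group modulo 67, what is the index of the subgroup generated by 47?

Since 47 ∈ (Z/67Z)^×, its order divides φ(67) = 67 − 1 = 66 = 2 · 3 · 11.
Divisors of 66: 1, 2, 3, 6, 11, 22, 33, 66.
Check 47^d mod 67 for each divisor in increasing order:
47^1 ≡ 47
47^2 ≡ 65
47^3 ≡ 40
47^6 ≡ 59
47^11 ≡ 37
47^22 ≡ 29
47^33 ≡ 1
Thus |⟨47⟩| = ord(47) = 33.
The index is φ(67) / ord(47) = 66 / 33 = 2.

2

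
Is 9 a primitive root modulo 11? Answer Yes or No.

No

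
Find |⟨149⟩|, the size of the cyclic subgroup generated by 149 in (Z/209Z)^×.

90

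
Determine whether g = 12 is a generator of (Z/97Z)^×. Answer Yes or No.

No

φ(97) = 97 − 1 = 96 = 2^5 · 3.
An element g generates (Z/97Z)^× iff g^(96/q) ≢ 1 (mod 97) for each prime q ∈ {2, 3}.
12^48 ≡ 1 (mod 97)  [q = 2: ≡ 1 ✗]
12^32 ≡ 1 (mod 97)  [q = 3: ≡ 1 ✗]
12^48 ≡ 1 shows ord(12) | 48, strictly less than φ(97); not a primitive root.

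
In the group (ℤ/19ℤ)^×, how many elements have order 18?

φ(19) = 19 − 1 = 18 = 2 · 3^2.
(Z/19Z)^× is cyclic (|G| = 18); a cyclic group of order m has exactly φ(d) elements of each order d | m, and none otherwise.
18 = 2 · 3^2 divides 18, and φ(18) = 6.

6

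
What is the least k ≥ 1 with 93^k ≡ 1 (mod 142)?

Since 93 ∈ (Z/142Z)^×, its order divides φ(142) = φ(2)·φ(71) = 1·70 = 70 = 2 · 5 · 7.
Divisors of 70: 1, 2, 5, 7, 10, 14, 35, 70.
Check 93^d mod 142 for each divisor in increasing order:
93^1 ≡ 93 (mod 142)
93^2 ≡ 129 (mod 142)
93^5 ≡ 97 (mod 142)
93^7 ≡ 17 (mod 142)
93^10 ≡ 37 (mod 142)
93^14 ≡ 5 (mod 142)
93^35 ≡ 141 (mod 142)
93^70 ≡ 1 (mod 142) ✓
Hence ord(93) = 70.

70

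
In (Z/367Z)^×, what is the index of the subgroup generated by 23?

By Lagrange's theorem, ord_367(23) divides φ(367) = 367 − 1 = 366 = 2 · 3 · 61.
Divisors of 366: 1, 2, 3, 6, 61, 122, 183, 366.
Check 23^d mod 367 for each divisor in increasing order:
23^1 ≡ 23 (mod 367)
23^2 ≡ 162 (mod 367)
23^3 ≡ 56 (mod 367)
23^6 ≡ 200 (mod 367)
23^61 ≡ 283 (mod 367)
23^122 ≡ 83 (mod 367)
23^183 ≡ 1 (mod 367) ✓
Thus |⟨23⟩| = ord(23) = 183.
Index = |(Z/367Z)^×| / |⟨23⟩| = 366 / 183 = 2.

2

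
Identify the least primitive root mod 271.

φ(271) = 271 − 1 = 270 = 2 · 3^3 · 5.
Test candidates g = 2, 3, … against the prime factors q ∈ {2, 3, 5} of φ(271): g is a generator iff g^(270/q) ≢ 1 for every such q.
g = 2: 2^135 ≡ 1 — hits 1, so not a primitive root.
g = 3: 3^135 ≡ 270; 3^90 ≡ 1 — hits 1, so not a primitive root.
g = 4: 4^135 ≡ 1 — hits 1, so not a primitive root.
g = 5: 5^135 ≡ 1 — hits 1, so not a primitive root.
g = 6: 6^135 ≡ 270; 6^90 ≡ 242; 6^54 ≡ 10 — none is 1, so 6 is a primitive root.
So 6 is the smallest generator of (Z/271Z)^×.

6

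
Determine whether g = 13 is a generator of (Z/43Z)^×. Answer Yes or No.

φ(43) = 43 − 1 = 42 = 2 · 3 · 7.
An element g generates (Z/43Z)^× iff g^(42/q) ≢ 1 (mod 43) for each prime q ∈ {2, 3, 7}.
13^21 ≡ 1 (mod 43)  [q = 2: ≡ 1 ✗]
13^14 ≡ 6 (mod 43)  [q = 3: ≢ 1 ✓]
13^6 ≡ 16 (mod 43)  [q = 7: ≢ 1 ✓]
Since 13^21 ≡ 1, the order of 13 divides 21 < 42, so 13 is not a primitive root.

No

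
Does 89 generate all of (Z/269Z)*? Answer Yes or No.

No

φ(269) = 269 − 1 = 268 = 2^2 · 67.
An element g generates (Z/269Z)^× iff g^(268/q) ≢ 1 (mod 269) for each prime q ∈ {2, 67}.
89^134 ≡ 1 (mod 269)  [q = 2: ≡ 1 ✗]
89^4 ≡ 143 (mod 269)  [q = 67: ≢ 1 ✓]
Since 89^134 ≡ 1, the order of 89 divides 134 < 268, so 89 is not a primitive root.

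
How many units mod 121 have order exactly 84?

φ(121) = φ(11^2) = 11·(11−1) = 110 = 2 · 5 · 11.
(Z/121Z)^× is cyclic (|G| = 110); a cyclic group of order m has exactly φ(d) elements of each order d | m, and none otherwise.
Since 84 ∤ 110, the count is 0.

0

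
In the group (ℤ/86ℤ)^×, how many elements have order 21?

φ(86) = φ(2)·φ(43) = 1·42 = 42 = 2 · 3 · 7.
In a cyclic group of order 42, there are φ(d) elements of order d for each divisor d of 42, and zero for non-divisors.
21 = 3 · 7 divides 42, and φ(21) = 12.

12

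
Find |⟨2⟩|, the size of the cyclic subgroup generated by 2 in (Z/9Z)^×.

Since 2 ∈ (Z/9Z)^×, its order divides φ(9) = φ(3^2) = 3·(3−1) = 6 = 2 · 3.
Divisors of 6: 1, 2, 3, 6.
Compute 2^d (mod 9) for the divisors d until we hit 1:
2^1 ≡ 2
2^2 ≡ 4
2^3 ≡ 8
2^6 ≡ 1
So ord_9(2) = 6.

6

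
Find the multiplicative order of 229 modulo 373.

Since 229 ∈ (Z/373Z)^×, its order divides φ(373) = 373 − 1 = 372 = 2^2 · 3 · 31.
Divisors of 372: 1, 2, 3, 4, 6, 12, 31, 62, 93, 124, 186, 372.
Test each divisor d:
229^1 ≡ 229
229^2 ≡ 221
229^3 ≡ 254
229^4 ≡ 351
229^6 ≡ 360
229^12 ≡ 169
229^31 ≡ 372
229^62 ≡ 1
The smallest such exponent is 62, so the order of 229 is 62.

62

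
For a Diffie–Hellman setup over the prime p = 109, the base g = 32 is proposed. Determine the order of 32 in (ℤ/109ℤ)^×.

By Lagrange's theorem, ord_109(32) divides φ(109) = 109 − 1 = 108 = 2^2 · 3^3.
Divisors of 108: 1, 2, 3, 4, 6, 9, 12, 18, 27, 36, 54, 108.
Evaluate successive powers at the divisors of 108:
32^1 ≡ 32 (mod 109)
32^2 ≡ 43 (mod 109)
32^3 ≡ 68 (mod 109)
32^4 ≡ 105 (mod 109)
32^6 ≡ 46 (mod 109)
32^9 ≡ 76 (mod 109)
32^12 ≡ 45 (mod 109)
32^18 ≡ 108 (mod 109)
32^27 ≡ 33 (mod 109)
32^36 ≡ 1 (mod 109) ✓
The smallest such exponent is 36, so the order of 32 is 36.

36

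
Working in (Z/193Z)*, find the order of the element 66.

192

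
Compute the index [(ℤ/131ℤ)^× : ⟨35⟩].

ord(35) | φ(131) = 131 − 1 = 130 = 2 · 5 · 13.
Divisors of 130: 1, 2, 5, 10, 13, 26, 65, 130.
Evaluate successive powers at the divisors of 130:
35^1 ≡ 35 (mod 131)
35^2 ≡ 46 (mod 131)
35^5 ≡ 45 (mod 131)
35^10 ≡ 60 (mod 131)
35^13 ≡ 53 (mod 131)
35^26 ≡ 58 (mod 131)
35^65 ≡ 1 (mod 131) ✓
So ord_131(35) = 65, hence |⟨35⟩| = 65.
The index is φ(131) / ord(35) = 130 / 65 = 2.

2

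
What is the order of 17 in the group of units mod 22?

By Lagrange's theorem, ord_22(17) divides φ(22) = φ(2)·φ(11) = 1·10 = 10 = 2 · 5.
Divisors of 10: 1, 2, 5, 10.
Evaluate successive powers at the divisors of 10:
17^1 ≡ 17
17^2 ≡ 3
17^5 ≡ 21
17^10 ≡ 1
The smallest such exponent is 10, so the order of 17 is 10.

10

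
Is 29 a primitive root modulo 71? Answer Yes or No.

No

φ(71) = 71 − 1 = 70 = 2 · 5 · 7.
29 is a primitive root mod 71 iff 29^(φ(71)/q) ≢ 1 for every prime q | φ(71), i.e. q ∈ {2, 5, 7}.
29^35 ≡ 1 (mod 71)  [q = 2: ≡ 1 ✗]
29^14 ≡ 57 (mod 71)  [q = 5: ≢ 1 ✓]
29^10 ≡ 48 (mod 71)  [q = 7: ≢ 1 ✓]
The check at q = 2 fails, so 29 generates a proper subgroup.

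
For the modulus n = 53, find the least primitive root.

2

φ(53) = 53 − 1 = 52 = 2^2 · 13.
Test candidates g = 2, 3, … against the prime factors q ∈ {2, 13} of φ(53): g is a generator iff g^(52/q) ≢ 1 for every such q.
g = 2: 2^26 ≡ 52; 2^4 ≡ 16 — none is 1, so 2 is a primitive root.
So 2 is the smallest generator of (Z/53Z)^×.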